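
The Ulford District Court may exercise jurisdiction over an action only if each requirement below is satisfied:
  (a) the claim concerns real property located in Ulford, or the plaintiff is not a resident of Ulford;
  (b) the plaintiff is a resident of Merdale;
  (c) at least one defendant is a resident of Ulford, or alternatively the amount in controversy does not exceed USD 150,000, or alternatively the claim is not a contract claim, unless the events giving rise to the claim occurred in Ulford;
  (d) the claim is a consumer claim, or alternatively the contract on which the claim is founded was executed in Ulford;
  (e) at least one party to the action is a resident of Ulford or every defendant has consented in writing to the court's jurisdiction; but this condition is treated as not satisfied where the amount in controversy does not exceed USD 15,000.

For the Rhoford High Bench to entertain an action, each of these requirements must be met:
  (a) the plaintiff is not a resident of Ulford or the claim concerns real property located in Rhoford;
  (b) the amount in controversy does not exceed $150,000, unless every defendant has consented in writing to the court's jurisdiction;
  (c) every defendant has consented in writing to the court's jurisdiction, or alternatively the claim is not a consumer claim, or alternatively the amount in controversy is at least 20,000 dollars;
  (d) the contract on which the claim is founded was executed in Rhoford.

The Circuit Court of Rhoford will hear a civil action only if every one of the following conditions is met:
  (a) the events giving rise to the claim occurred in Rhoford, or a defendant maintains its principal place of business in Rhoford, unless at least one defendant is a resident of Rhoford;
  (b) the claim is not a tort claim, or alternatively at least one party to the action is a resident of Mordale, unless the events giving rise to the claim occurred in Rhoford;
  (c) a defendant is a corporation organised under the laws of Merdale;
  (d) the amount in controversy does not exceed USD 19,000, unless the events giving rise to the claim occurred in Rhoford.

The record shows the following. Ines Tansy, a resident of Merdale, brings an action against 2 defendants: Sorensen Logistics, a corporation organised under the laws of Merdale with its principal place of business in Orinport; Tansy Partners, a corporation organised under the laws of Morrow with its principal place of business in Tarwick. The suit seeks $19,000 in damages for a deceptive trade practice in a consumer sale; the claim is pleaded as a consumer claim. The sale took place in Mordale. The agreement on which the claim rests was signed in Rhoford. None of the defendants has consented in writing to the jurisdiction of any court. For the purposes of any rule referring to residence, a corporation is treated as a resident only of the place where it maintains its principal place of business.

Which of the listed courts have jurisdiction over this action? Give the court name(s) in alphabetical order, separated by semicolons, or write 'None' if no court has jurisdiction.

None

The Ulford District Court:
  (a) The plaintiff resides in Merdale, which is not Ulford — that alternative is enough. Condition met.
  (b) The plaintiff resides in Merdale. Satisfied.
  (c) The amount in controversy is $19,000, within the USD 150,000 ceiling, so one alternative holds. Satisfied.
  (d) The claim is a consumer claim — that alternative is enough. Condition met.
  (e) No party resides in Ulford; no such written consent has been filed — every alternative fails. Not satisfied.
  → The court lacks jurisdiction.
The Rhoford High Bench:
  (a) The plaintiff resides in Merdale, which is not Ulford, which satisfies one of the alternatives. Condition met.
  (b) The amount in controversy is $19,000, within the 150,000 dollars ceiling. Condition met.
  (c) No such written consent has been filed; the claim is a consumer claim; the amount in controversy is USD 19,000, below the USD 20,000 floor — every alternative fails. Condition not met.
  (d) The contract was executed in Rhoford. Met.
  → Not every requirement is met — no jurisdiction.
The Circuit Court of Rhoford:
  (a) The operative events occurred in Mordale, not Rhoford; the corporate defendant(s) have their principal place of business in Orinport, Tarwick, not Rhoford — every alternative fails. The proviso offers no rescue either, since no defendant resides in Rhoford (they reside in Orinport, Tarwick). Not satisfied.
  (b) The claim is a consumer claim, not a tort claim, which satisfies one of the alternatives. Met.
  (c) Sorensen Logistics is organised under the laws of Merdale. Satisfied.
  (d) The amount in controversy is 19,000 dollars, within the 19,000 dollars ceiling. Condition met.
  → The court lacks jurisdiction.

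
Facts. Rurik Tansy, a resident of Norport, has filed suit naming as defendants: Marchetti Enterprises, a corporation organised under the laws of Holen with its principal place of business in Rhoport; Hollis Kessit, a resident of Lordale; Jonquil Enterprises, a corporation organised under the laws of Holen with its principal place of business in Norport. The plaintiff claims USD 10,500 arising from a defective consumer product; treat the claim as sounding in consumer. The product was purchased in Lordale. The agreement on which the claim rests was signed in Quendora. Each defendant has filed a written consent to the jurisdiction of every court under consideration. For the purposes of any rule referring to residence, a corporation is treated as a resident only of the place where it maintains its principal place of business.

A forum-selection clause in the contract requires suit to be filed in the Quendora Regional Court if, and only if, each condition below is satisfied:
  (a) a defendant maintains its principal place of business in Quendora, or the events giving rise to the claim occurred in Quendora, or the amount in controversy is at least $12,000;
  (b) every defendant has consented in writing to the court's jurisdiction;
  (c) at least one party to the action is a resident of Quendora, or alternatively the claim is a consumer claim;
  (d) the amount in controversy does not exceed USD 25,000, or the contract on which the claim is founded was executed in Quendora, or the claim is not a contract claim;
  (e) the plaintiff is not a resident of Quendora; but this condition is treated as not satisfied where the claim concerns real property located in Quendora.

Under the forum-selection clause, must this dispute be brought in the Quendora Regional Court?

No

The Quendora Regional Court:
  (a) The corporate defendant(s) have their principal place of business in Norport, Rhoport, not Quendora; the operative events occurred in Lordale, not Quendora; the amount in controversy is 10,500 dollars, below the 12,000 dollars floor — none of the alternatives is met. Not satisfied.
  (b) Every defendant has filed written consent. Met.
  (c) The claim is a consumer claim, which satisfies one of the alternatives. Satisfied.
  (d) The amount in controversy is $10,500, within the $25,000 ceiling, which satisfies one of the alternatives. Met.
  (e) The plaintiff resides in Norport, which is not Quendora. And the carve-out is inapplicable — the claim does not concern real property. Condition met.
  → Forum clause is not triggered.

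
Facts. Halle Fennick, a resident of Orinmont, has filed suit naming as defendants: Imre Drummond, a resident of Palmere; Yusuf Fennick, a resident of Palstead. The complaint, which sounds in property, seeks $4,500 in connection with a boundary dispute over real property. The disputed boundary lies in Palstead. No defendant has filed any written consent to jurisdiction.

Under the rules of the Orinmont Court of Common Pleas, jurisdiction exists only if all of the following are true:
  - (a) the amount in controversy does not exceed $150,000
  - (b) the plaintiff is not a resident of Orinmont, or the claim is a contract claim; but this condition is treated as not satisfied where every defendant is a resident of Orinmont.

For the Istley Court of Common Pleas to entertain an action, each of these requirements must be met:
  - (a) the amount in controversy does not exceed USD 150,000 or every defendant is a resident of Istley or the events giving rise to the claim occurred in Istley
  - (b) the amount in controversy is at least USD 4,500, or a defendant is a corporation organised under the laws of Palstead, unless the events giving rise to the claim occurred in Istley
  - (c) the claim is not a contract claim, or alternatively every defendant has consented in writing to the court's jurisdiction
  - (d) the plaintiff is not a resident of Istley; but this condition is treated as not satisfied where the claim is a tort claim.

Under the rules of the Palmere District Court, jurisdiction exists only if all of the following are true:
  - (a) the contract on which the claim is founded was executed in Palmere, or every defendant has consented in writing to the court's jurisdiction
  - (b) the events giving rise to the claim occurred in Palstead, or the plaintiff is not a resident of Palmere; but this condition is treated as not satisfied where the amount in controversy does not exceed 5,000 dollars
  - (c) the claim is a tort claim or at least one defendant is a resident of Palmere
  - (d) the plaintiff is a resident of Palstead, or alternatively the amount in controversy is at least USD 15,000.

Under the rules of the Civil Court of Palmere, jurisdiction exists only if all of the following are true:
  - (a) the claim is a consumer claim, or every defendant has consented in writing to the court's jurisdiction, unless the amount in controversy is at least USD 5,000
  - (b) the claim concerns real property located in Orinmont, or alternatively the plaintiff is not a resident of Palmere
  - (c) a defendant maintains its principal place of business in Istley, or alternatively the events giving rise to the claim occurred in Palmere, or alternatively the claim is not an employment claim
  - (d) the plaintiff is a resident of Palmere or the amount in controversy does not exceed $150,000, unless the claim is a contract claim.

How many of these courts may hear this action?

1

The Orinmont Court of Common Pleas:
  (a) The amount in controversy is $4,500, within the $150,000 ceiling. Condition met.
  (b) The plaintiff resides in Orinmont; the claim is a property claim, not a contract claim — every alternative fails. Condition not met.
  → The court lacks jurisdiction.
The Istley Court of Common Pleas:
  (a) The amount in controversy is USD 4,500, within the $150,000 ceiling — that alternative is enough. Satisfied.
  (b) The amount in controversy is 4,500 dollars, which meets the $4,500 floor, so this disjunct is met. Condition met.
  (c) The claim is a property claim, not a contract claim, which satisfies one of the alternatives. Condition met.
  (d) The plaintiff resides in Orinmont, which is not Istley. The exception is not triggered, since the claim is a property claim, not a tort claim. Condition met.
  → The court has jurisdiction.
The Palmere District Court:
  (a) No contract (and hence no place of execution) is alleged; no such written consent has been filed — no alternative holds. Fails.
  (b) The operative events occurred in Palstead, so one alternative holds. But the amount in controversy is $4,500, within the USD 5,000 ceiling, triggering the carve-out and defeating this condition. Fails.
  (c) Imre Drummond resides in Palmere — that alternative is enough. Met.
  (d) The plaintiff resides in Orinmont, not Palstead; the amount in controversy is USD 4,500, below the $15,000 floor — none of the alternatives is met. Not satisfied.
  → No jurisdiction.
The Civil Court of Palmere:
  (a) The claim is a property claim, not a consumer claim; no such written consent has been filed — every alternative fails. The proviso offers no rescue either, since the amount in controversy is $4,500, below the 5,000 dollars floor. Fails.
  (b) The plaintiff resides in Orinmont, which is not Palmere, so one alternative holds. Satisfied.
  (c) The claim is a property claim, not an employment claim, which satisfies one of the alternatives. Condition met.
  (d) The amount in controversy is 4,500 dollars, within the USD 150,000 ceiling, so this disjunct is met. Satisfied.
  → No jurisdiction.
Courts with jurisdiction: the Istley Court of Common Pleas — 1 in total.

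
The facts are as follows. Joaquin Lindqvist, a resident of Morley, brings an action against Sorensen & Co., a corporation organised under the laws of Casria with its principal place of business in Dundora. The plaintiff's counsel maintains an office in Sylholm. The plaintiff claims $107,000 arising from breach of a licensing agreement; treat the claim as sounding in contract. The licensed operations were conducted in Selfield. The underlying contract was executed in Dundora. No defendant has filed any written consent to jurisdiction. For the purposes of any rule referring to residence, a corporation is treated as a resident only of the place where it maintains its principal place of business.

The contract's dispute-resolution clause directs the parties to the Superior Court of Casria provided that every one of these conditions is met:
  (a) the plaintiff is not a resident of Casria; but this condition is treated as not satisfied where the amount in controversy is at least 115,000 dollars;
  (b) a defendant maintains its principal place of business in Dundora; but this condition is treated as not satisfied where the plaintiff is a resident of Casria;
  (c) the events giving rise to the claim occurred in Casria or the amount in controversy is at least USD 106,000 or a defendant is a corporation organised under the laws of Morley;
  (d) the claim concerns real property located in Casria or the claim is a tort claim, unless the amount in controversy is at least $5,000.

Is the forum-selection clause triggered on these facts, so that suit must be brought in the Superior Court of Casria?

Yes

The Superior Court of Casria:
  (a) The plaintiff resides in Morley, which is not Casria. And the carve-out is inapplicable — the amount in controversy is $107,000, below the 115,000 dollars floor. Satisfied.
  (b) Sorensen & Co. has its principal place of business in Dundora. The exception is not triggered, since the plaintiff resides in Morley, not Casria. Satisfied.
  (c) The amount in controversy is $107,000, which meets the $106,000 floor — that alternative is enough. Satisfied.
  (d) The claim does not concern real property; the claim is a contract claim, not a tort claim — every alternative fails. However, the amount in controversy is $107,000, which meets the 5,000 dollars floor, so the 'unless' proviso supplies this condition. Condition met.
  → Forum clause is triggered.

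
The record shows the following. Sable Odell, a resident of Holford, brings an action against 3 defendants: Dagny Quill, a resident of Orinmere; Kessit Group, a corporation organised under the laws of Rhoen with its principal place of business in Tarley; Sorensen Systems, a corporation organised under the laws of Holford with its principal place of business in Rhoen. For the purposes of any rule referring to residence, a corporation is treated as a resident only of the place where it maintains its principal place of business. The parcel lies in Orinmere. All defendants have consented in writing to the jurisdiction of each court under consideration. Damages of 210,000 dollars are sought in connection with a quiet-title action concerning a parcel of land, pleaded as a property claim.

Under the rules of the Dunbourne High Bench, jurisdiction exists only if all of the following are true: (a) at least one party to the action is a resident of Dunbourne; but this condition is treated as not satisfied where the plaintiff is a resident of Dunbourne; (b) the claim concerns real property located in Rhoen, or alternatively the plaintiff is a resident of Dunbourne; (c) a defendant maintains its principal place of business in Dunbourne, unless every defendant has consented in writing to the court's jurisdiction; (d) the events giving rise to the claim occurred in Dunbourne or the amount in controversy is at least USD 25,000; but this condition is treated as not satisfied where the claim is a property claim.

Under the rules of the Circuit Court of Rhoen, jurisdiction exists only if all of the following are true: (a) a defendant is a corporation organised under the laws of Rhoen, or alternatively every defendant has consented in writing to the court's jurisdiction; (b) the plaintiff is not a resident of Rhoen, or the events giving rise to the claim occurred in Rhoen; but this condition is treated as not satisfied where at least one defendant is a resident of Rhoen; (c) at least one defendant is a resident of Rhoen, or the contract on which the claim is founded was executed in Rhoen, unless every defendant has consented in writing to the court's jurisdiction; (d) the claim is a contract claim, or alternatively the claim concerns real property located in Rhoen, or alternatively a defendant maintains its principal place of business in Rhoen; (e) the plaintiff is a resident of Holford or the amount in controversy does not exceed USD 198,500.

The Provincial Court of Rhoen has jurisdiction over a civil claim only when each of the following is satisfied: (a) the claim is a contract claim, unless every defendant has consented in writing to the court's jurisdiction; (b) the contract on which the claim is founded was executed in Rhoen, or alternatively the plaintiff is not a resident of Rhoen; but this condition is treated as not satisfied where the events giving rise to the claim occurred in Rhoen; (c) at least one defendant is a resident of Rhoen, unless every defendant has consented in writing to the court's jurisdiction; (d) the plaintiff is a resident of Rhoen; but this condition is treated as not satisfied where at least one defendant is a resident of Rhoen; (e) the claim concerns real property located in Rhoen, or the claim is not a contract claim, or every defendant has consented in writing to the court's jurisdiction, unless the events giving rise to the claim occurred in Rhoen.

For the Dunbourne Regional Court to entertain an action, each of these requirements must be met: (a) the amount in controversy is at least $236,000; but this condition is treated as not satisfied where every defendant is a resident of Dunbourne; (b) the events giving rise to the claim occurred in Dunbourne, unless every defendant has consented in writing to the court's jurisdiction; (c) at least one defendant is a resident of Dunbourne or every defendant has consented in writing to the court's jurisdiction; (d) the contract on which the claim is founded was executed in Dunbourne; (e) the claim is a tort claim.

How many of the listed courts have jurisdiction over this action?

The Dunbourne High Bench:
  (a) No party resides in Dunbourne. Condition not met.
  (b) The property lies in Orinmere, not Rhoen; the plaintiff resides in Holford, not Dunbourne — none of the alternatives is met. Not satisfied.
  (c) The corporate defendant(s) have their principal place of business in Rhoen, Tarley, not Dunbourne. The proviso rescues it, though: every defendant has filed written consent. Satisfied.
  (d) The amount in controversy is 210,000 dollars, which meets the 25,000 dollars floor — that alternative is enough. However, the claim is a property claim, which falls within the stated exception and so defeats the condition. Not met.
  → Not every requirement is met — no jurisdiction.
The Circuit Court of Rhoen:
  (a) Kessit Group is organised under the laws of Rhoen — that alternative is enough. Satisfied.
  (b) The plaintiff resides in Holford, which is not Rhoen, so this disjunct is met. But Sorensen Systems resides in Rhoen, triggering the carve-out and defeating this condition. Condition not met.
  (c) Sorensen Systems resides in Rhoen — that alternative is enough. Condition met.
  (d) Sorensen Systems has its principal place of business in Rhoen, so one alternative holds. Condition met.
  (e) The plaintiff resides in Holford, so this disjunct is met. Condition met.
  → Not every requirement is met — no jurisdiction.
The Provincial Court of Rhoen:
  (a) The claim is a property claim, not a contract claim. The proviso rescues it, though: every defendant has filed written consent. Satisfied.
  (b) The plaintiff resides in Holford, which is not Rhoen, so this disjunct is met. And the carve-out is inapplicable — the operative events occurred in Orinmere, not Rhoen. Satisfied.
  (c) Sorensen Systems resides in Rhoen. Condition met.
  (d) The plaintiff resides in Holford, not Rhoen. Condition not met.
  (e) The claim is a property claim, not a contract claim, so one alternative holds. Satisfied.
  → The court lacks jurisdiction.
The Dunbourne Regional Court:
  (a) The amount in controversy is $210,000, below the $236,000 floor. Condition not met.
  (b) The operative events occurred in Orinmere, not Dunbourne. The proviso rescues it, though: every defendant has filed written consent. Condition met.
  (c) Every defendant has filed written consent — that alternative is enough. Satisfied.
  (d) No contract (and hence no place of execution) is alleged. Not met.
  (e) The claim is a property claim, not a tort claim. Fails.
  → At least one condition fails; no jurisdiction.
No court satisfies all of its conditions.

0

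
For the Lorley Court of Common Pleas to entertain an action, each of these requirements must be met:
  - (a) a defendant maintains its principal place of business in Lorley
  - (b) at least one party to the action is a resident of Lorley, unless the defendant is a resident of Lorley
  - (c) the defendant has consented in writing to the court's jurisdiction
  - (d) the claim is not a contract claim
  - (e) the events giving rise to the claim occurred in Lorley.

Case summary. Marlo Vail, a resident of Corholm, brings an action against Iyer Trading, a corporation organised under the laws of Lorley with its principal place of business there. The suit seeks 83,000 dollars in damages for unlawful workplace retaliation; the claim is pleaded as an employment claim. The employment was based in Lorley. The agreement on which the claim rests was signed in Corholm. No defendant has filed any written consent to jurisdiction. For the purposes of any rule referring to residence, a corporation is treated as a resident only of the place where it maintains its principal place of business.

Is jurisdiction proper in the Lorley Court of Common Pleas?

The Lorley Court of Common Pleas:
  (a) Iyer Trading has its principal place of business in Lorley. Condition met.
  (b) Iyer Trading resides in Lorley. Satisfied.
  (c) No such written consent has been filed. Condition not met.
  (d) The claim is an employment claim, not a contract claim. Met.
  (e) The operative events occurred in Lorley. Condition met.
  → At least one condition fails; no jurisdiction.

No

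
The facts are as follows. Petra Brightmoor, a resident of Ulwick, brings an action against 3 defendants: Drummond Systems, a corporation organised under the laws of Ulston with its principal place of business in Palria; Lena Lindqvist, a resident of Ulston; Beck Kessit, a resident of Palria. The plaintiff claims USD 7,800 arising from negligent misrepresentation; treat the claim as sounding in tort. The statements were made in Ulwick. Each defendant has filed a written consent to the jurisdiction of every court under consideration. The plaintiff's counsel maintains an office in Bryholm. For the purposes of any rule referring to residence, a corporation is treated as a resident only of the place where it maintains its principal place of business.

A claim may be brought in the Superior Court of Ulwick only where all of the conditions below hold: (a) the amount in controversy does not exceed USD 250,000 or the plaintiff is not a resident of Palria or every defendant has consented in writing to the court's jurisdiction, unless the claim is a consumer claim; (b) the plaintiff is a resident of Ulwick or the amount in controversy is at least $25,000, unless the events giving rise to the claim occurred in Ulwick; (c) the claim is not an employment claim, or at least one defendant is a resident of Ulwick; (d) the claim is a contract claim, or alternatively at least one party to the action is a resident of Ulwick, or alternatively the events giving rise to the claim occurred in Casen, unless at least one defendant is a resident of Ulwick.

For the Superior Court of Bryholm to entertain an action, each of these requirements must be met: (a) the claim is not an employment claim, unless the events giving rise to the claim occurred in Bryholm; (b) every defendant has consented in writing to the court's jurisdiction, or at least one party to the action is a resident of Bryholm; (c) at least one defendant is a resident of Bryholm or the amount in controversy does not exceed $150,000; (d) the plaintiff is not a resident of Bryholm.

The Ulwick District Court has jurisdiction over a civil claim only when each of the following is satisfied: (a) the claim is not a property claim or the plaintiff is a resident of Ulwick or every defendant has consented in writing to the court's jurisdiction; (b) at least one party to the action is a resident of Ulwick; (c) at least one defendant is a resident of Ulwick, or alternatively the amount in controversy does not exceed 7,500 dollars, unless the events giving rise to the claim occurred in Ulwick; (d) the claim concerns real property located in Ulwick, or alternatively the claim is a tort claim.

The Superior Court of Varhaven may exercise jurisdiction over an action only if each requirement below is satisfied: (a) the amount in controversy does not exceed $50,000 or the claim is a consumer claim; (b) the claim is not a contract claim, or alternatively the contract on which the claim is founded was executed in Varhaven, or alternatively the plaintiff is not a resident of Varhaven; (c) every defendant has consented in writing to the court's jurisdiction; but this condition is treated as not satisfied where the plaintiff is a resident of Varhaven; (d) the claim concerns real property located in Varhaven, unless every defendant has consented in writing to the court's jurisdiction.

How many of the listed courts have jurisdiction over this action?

4

The Superior Court of Ulwick:
  (a) The amount in controversy is USD 7,800, within the USD 250,000 ceiling, which satisfies one of the alternatives. Condition met.
  (b) The plaintiff resides in Ulwick, so this disjunct is met. Met.
  (c) The claim is a tort claim, not an employment claim, so this disjunct is met. Satisfied.
  (d) Petra Brightmoor resides in Ulwick — that alternative is enough. Satisfied.
  → All conditions met; jurisdiction exists.
The Superior Court of Bryholm:
  (a) The claim is a tort claim, not an employment claim. Satisfied.
  (b) Every defendant has filed written consent, which satisfies one of the alternatives. Condition met.
  (c) The amount in controversy is $7,800, within the 150,000 dollars ceiling — that alternative is enough. Condition met.
  (d) The plaintiff resides in Ulwick, which is not Bryholm. Met.
  → All conditions met; jurisdiction exists.
The Ulwick District Court:
  (a) The claim is a tort claim, not a property claim, which satisfies one of the alternatives. Met.
  (b) Petra Brightmoor resides in Ulwick. Satisfied.
  (c) No defendant resides in Ulwick (they reside in Palria, Ulston, Palria); the amount in controversy is 7,800 dollars, above the USD 7,500 ceiling — no alternative holds. The proviso rescues it, though: the operative events occurred in Ulwick. Met.
  (d) The claim is a tort claim, which satisfies one of the alternatives. Met.
  → Every requirement is satisfied — jurisdiction.
The Superior Court of Varhaven:
  (a) The amount in controversy is 7,800 dollars, within the 50,000 dollars ceiling — that alternative is enough. Met.
  (b) The claim is a tort claim, not a contract claim, so this disjunct is met. Satisfied.
  (c) Every defendant has filed written consent. The carve-out does not apply: the plaintiff resides in Ulwick, not Varhaven. Satisfied.
  (d) The claim does not concern real property. But every defendant has filed written consent, and the 'unless' clause therefore excuses the requirement. Satisfied.
  → All conditions met; jurisdiction exists.
Courts with jurisdiction: the Superior Court of Ulwick, the Superior Court of Bryholm, the Ulwick District Court, the Superior Court of Varhaven — 4 in total.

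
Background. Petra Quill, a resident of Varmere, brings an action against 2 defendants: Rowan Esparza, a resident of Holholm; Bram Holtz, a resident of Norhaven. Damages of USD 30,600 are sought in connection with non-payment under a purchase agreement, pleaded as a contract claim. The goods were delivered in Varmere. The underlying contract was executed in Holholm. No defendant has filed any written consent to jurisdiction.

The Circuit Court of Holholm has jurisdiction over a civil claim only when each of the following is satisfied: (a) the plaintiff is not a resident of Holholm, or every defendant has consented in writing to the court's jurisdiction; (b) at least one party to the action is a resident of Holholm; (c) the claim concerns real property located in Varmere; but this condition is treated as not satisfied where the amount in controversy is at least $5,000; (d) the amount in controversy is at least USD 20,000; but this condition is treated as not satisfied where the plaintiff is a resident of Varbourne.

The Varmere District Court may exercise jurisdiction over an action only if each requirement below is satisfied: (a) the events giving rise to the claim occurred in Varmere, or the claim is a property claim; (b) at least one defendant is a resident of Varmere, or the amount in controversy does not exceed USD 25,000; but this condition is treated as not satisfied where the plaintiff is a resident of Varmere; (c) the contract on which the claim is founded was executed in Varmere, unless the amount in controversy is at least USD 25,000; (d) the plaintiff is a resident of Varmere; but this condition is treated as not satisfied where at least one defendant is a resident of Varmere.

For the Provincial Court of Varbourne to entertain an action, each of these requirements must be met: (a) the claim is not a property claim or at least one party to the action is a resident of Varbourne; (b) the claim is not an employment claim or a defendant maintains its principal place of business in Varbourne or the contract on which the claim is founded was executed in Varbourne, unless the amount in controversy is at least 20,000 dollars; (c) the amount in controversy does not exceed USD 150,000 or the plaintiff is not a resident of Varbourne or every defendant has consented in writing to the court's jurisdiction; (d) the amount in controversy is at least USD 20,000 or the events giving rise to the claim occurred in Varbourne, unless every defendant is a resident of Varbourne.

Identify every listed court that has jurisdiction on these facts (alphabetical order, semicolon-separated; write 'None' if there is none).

the Provincial Court of Varbourne

The Circuit Court of Holholm:
  (a) The plaintiff resides in Varmere, which is not Holholm, so one alternative holds. Satisfied.
  (b) Rowan Esparza resides in Holholm. Condition met.
  (c) The claim does not concern real property. Not satisfied.
  (d) The amount in controversy is USD 30,600, which meets the 20,000 dollars floor. The carve-out does not apply: the plaintiff resides in Varmere, not Varbourne. Satisfied.
  → Not every requirement is met — no jurisdiction.
The Varmere District Court:
  (a) The operative events occurred in Varmere, which satisfies one of the alternatives. Met.
  (b) No defendant resides in Varmere (they reside in Holholm, Norhaven); the amount in controversy is USD 30,600, above the 25,000 dollars ceiling — no alternative holds. Not met.
  (c) The contract was executed in Holholm, not Varmere. The proviso rescues it, though: the amount in controversy is USD 30,600, which meets the 25,000 dollars floor. Satisfied.
  (d) The plaintiff resides in Varmere. The exception is not triggered, since no defendant resides in Varmere (they reside in Holholm, Norhaven). Satisfied.
  → No jurisdiction.
The Provincial Court of Varbourne:
  (a) The claim is a contract claim, not a property claim, so one alternative holds. Condition met.
  (b) The claim is a contract claim, not an employment claim, so this disjunct is met. Satisfied.
  (c) The amount in controversy is $30,600, within the USD 150,000 ceiling, so one alternative holds. Met.
  (d) The amount in controversy is 30,600 dollars, which meets the 20,000 dollars floor, so one alternative holds. Met.
  → All conditions met; jurisdiction exists.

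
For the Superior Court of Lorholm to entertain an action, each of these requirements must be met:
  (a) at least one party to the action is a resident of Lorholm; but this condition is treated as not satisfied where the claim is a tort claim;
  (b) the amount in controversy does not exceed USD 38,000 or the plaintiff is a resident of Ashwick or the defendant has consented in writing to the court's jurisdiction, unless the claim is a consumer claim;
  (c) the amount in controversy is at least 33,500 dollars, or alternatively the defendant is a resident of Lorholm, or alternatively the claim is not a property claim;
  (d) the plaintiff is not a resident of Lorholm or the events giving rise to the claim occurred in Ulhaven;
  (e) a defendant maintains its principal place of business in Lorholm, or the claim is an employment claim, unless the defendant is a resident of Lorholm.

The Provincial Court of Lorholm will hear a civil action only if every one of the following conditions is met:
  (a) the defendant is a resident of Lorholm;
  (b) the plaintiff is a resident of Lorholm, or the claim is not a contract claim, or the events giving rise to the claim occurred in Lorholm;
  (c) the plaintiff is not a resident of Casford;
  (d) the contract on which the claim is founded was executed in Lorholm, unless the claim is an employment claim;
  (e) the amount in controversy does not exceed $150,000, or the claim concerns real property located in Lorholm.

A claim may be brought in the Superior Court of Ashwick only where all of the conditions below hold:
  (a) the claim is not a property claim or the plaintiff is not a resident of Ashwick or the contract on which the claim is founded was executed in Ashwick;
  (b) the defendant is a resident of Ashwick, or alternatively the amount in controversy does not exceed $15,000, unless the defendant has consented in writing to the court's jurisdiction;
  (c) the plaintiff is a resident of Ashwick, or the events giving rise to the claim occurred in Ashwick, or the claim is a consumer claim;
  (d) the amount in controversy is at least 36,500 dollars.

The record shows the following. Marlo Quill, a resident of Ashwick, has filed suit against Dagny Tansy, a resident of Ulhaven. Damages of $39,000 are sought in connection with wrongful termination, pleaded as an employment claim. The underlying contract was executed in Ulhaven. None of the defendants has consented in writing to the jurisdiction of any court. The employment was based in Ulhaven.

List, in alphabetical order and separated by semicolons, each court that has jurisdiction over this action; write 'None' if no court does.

None

The Superior Court of Lorholm:
  (a) No party resides in Lorholm. Condition not met.
  (b) The plaintiff resides in Ashwick — that alternative is enough. Met.
  (c) The amount in controversy is $39,000, which meets the 33,500 dollars floor, which satisfies one of the alternatives. Condition met.
  (d) The plaintiff resides in Ashwick, which is not Lorholm, so this disjunct is met. Condition met.
  (e) The claim is an employment claim, which satisfies one of the alternatives. Satisfied.
  → Not every requirement is met — no jurisdiction.
The Provincial Court of Lorholm:
  (a) The defendant resides in Ulhaven, not Lorholm. Condition not met.
  (b) The claim is an employment claim, not a contract claim, so one alternative holds. Met.
  (c) The plaintiff resides in Ashwick, which is not Casford. Condition met.
  (d) The contract was executed in Ulhaven, not Lorholm. But the claim is an employment claim, and the 'unless' clause therefore excuses the requirement. Satisfied.
  (e) The amount in controversy is $39,000, within the 150,000 dollars ceiling, so this disjunct is met. Satisfied.
  → The court lacks jurisdiction.
The Superior Court of Ashwick:
  (a) The claim is an employment claim, not a property claim, so one alternative holds. Met.
  (b) The defendant resides in Ulhaven, not Ashwick; the amount in controversy is 39,000 dollars, above the 15,000 dollars ceiling — every alternative fails. And no such written consent has been filed, so the proviso does not save it. Not met.
  (c) The plaintiff resides in Ashwick, so one alternative holds. Satisfied.
  (d) The amount in controversy is USD 39,000, which meets the 36,500 dollars floor. Met.
  → Not every requirement is met — no jurisdiction.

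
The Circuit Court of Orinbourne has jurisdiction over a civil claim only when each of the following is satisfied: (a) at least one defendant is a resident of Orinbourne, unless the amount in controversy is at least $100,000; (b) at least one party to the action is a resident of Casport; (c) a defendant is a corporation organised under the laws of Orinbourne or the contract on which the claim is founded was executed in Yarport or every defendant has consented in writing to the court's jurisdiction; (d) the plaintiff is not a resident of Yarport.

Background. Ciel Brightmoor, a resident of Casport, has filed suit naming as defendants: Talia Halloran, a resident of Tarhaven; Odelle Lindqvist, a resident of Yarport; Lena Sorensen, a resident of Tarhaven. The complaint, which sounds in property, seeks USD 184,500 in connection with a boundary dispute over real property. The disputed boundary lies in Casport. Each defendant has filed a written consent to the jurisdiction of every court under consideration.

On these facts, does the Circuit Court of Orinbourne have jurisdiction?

The Circuit Court of Orinbourne:
  (a) No defendant resides in Orinbourne (they reside in Tarhaven, Yarport, Tarhaven). The proviso rescues it, though: the amount in controversy is USD 184,500, which meets the $100,000 floor. Met.
  (b) Ciel Brightmoor resides in Casport. Satisfied.
  (c) Every defendant has filed written consent, which satisfies one of the alternatives. Met.
  (d) The plaintiff resides in Casport, which is not Yarport. Satisfied.
  → Every requirement is satisfied — jurisdiction.

Yes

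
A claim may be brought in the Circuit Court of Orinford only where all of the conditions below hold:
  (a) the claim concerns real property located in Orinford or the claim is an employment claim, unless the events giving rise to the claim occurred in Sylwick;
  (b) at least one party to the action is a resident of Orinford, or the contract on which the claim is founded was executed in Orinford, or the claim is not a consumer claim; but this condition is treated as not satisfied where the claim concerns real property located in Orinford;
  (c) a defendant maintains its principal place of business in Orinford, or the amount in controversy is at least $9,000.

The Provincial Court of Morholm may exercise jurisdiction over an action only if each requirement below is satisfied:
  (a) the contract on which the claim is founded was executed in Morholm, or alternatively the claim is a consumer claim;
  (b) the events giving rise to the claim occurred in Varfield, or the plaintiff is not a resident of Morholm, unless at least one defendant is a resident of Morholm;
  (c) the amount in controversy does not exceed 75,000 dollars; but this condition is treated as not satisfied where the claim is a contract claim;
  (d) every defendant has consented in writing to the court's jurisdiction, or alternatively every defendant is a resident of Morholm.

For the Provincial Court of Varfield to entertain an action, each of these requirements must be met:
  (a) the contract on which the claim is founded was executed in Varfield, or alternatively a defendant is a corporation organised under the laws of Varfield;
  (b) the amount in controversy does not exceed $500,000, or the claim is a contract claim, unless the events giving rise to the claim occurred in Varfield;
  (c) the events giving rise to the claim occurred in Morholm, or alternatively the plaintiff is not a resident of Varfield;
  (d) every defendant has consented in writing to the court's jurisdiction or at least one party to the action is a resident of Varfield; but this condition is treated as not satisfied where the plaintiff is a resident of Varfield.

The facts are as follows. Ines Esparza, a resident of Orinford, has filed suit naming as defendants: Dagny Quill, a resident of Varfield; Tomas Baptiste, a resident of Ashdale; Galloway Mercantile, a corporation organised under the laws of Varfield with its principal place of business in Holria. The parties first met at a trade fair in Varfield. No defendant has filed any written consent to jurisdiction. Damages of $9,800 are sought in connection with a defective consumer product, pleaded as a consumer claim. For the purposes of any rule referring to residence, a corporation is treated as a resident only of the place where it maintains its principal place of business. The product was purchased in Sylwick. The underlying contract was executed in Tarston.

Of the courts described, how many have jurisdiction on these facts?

2

The Circuit Court of Orinford:
  (a) The claim does not concern real property; the claim is a consumer claim, not an employment claim — no alternative holds. However, the operative events occurred in Sylwick, so the 'unless' proviso supplies this condition. Satisfied.
  (b) Ines Esparza resides in Orinford, which satisfies one of the alternatives. The carve-out does not apply: the claim does not concern real property. Satisfied.
  (c) The amount in controversy is $9,800, which meets the USD 9,000 floor — that alternative is enough. Condition met.
  → Every requirement is satisfied — jurisdiction.
The Provincial Court of Morholm:
  (a) The claim is a consumer claim — that alternative is enough. Met.
  (b) The plaintiff resides in Orinford, which is not Morholm — that alternative is enough. Condition met.
  (c) The amount in controversy is USD 9,800, within the 75,000 dollars ceiling. And the carve-out is inapplicable — the claim is a consumer claim, not a contract claim. Met.
  (d) No such written consent has been filed; the defendants reside as follows — Dagny Quill in Varfield, Tomas Baptiste in Ashdale, Galloway Mercantile in Holria — not all in Morholm — no alternative holds. Condition not met.
  → At least one condition fails; no jurisdiction.
The Provincial Court of Varfield:
  (a) Galloway Mercantile is organised under the laws of Varfield, so one alternative holds. Satisfied.
  (b) The amount in controversy is 9,800 dollars, within the $500,000 ceiling — that alternative is enough. Condition met.
  (c) The plaintiff resides in Orinford, which is not Varfield, so this disjunct is met. Met.
  (d) Dagny Quill resides in Varfield, which satisfies one of the alternatives. And the carve-out is inapplicable — the plaintiff resides in Orinford, not Varfield. Satisfied.
  → The court has jurisdiction.
Courts with jurisdiction: the Circuit Court of Orinford, the Provincial Court of Varfield — 2 in total.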